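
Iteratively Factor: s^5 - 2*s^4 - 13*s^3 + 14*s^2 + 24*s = (s + 3)*(s^4 - 5*s^3 + 2*s^2 + 8*s) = (s - 4)*(s + 3)*(s^3 - s^2 - 2*s) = (s - 4)*(s - 2)*(s + 3)*(s^2 + s) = (s - 4)*(s - 2)*(s + 1)*(s + 3)*(s)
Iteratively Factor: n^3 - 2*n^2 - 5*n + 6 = (n + 2)*(n^2 - 4*n + 3) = (n - 3)*(n + 2)*(n - 1)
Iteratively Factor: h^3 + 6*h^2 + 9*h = (h)*(h^2 + 6*h + 9) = h*(h + 3)*(h + 3)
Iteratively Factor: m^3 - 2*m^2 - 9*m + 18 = (m - 3)*(m^2 + m - 6) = (m - 3)*(m + 3)*(m - 2)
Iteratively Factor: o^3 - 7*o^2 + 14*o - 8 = (o - 1)*(o^2 - 6*o + 8) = (o - 2)*(o - 1)*(o - 4)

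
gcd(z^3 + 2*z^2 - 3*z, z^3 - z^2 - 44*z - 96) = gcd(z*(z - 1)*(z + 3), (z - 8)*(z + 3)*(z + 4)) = z + 3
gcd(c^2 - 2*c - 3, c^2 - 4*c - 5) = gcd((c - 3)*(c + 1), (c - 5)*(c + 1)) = c + 1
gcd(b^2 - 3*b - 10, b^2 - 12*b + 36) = 1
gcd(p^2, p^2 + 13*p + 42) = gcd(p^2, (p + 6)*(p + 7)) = 1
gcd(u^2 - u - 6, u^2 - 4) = u + 2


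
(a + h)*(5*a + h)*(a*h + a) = 5*a^3*h + 5*a^3 + 6*a^2*h^2 + 6*a^2*h + a*h^3 + a*h^2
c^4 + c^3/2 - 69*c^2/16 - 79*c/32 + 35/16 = (c - 2)*(c - 1/2)*(c + 5/4)*(c + 7/4)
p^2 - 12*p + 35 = (p - 7)*(p - 5)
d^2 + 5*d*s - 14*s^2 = (d - 2*s)*(d + 7*s)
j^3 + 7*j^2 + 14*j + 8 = (j + 1)*(j + 2)*(j + 4)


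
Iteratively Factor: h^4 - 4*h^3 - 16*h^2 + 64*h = (h - 4)*(h^3 - 16*h) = (h - 4)^2*(h^2 + 4*h) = (h - 4)^2*(h + 4)*(h)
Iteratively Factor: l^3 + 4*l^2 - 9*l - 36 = (l + 4)*(l^2 - 9) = (l - 3)*(l + 4)*(l + 3)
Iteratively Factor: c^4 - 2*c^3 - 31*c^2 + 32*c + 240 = (c + 3)*(c^3 - 5*c^2 - 16*c + 80) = (c - 4)*(c + 3)*(c^2 - c - 20) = (c - 4)*(c + 3)*(c + 4)*(c - 5)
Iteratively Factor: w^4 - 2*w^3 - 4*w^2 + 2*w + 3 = (w + 1)*(w^3 - 3*w^2 - w + 3) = (w - 1)*(w + 1)*(w^2 - 2*w - 3) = (w - 1)*(w + 1)^2*(w - 3)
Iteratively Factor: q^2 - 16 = (q + 4)*(q - 4)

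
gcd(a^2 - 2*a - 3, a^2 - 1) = a + 1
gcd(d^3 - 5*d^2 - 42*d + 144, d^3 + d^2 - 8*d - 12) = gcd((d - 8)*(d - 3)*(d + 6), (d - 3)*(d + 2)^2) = d - 3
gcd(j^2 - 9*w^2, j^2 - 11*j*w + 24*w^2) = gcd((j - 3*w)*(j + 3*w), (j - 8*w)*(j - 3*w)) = -j + 3*w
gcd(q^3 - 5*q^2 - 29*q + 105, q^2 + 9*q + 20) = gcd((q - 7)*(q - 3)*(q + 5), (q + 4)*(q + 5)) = q + 5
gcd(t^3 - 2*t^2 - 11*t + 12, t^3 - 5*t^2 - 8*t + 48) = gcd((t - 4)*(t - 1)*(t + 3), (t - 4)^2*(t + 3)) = t^2 - t - 12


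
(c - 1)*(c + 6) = c^2 + 5*c - 6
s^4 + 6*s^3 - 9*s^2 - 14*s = s*(s - 2)*(s + 1)*(s + 7)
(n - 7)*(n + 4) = n^2 - 3*n - 28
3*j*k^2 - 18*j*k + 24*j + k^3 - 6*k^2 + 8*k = (3*j + k)*(k - 4)*(k - 2)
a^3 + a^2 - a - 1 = (a - 1)*(a + 1)^2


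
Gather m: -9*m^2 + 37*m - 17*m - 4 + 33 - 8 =-9*m^2 + 20*m + 21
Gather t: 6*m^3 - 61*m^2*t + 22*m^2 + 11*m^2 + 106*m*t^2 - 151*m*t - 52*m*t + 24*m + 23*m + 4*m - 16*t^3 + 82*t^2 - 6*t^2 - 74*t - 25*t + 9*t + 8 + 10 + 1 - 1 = 6*m^3 + 33*m^2 + 51*m - 16*t^3 + t^2*(106*m + 76) + t*(-61*m^2 - 203*m - 90) + 18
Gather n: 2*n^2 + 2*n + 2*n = 2*n^2 + 4*n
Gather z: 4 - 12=-8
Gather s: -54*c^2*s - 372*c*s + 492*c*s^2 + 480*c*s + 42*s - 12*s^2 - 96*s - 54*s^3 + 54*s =-54*s^3 + s^2*(492*c - 12) + s*(-54*c^2 + 108*c)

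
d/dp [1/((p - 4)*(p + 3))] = (1 - 2*p)/(p^4 - 2*p^3 - 23*p^2 + 24*p + 144)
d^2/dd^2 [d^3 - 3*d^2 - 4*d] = 6*d - 6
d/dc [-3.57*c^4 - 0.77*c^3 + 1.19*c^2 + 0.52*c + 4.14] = -14.28*c^3 - 2.31*c^2 + 2.38*c + 0.52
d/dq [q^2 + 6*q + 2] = 2*q + 6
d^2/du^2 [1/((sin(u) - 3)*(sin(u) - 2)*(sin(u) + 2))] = (-9*sin(u)^6 + 33*sin(u)^5 - 16*sin(u)^4 + 24*sin(u)^3 - 130*sin(u)^2 - 48*sin(u) + 104)/((sin(u) - 3)^3*(sin(u) - 2)^3*(sin(u) + 2)^3)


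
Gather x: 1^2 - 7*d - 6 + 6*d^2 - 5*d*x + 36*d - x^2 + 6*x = 6*d^2 + 29*d - x^2 + x*(6 - 5*d) - 5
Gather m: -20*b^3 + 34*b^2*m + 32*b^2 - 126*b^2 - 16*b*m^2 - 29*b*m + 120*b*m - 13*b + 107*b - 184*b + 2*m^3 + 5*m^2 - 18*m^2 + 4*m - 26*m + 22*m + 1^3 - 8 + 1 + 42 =-20*b^3 - 94*b^2 - 90*b + 2*m^3 + m^2*(-16*b - 13) + m*(34*b^2 + 91*b) + 36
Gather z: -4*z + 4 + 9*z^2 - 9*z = 9*z^2 - 13*z + 4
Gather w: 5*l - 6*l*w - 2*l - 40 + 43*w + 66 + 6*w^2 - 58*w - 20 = 3*l + 6*w^2 + w*(-6*l - 15) + 6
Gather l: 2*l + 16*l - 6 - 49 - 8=18*l - 63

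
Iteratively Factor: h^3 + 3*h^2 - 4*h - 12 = (h + 2)*(h^2 + h - 6) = (h - 2)*(h + 2)*(h + 3)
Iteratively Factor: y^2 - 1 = (y + 1)*(y - 1)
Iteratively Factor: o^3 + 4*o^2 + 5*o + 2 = (o + 1)*(o^2 + 3*o + 2) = (o + 1)^2*(o + 2)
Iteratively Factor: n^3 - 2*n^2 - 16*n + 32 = (n + 4)*(n^2 - 6*n + 8) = (n - 4)*(n + 4)*(n - 2)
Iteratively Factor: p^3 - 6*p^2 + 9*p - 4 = (p - 1)*(p^2 - 5*p + 4) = (p - 1)^2*(p - 4)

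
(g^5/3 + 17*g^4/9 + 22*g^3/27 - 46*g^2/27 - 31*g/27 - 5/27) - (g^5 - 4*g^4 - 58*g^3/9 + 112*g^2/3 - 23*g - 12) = -2*g^5/3 + 53*g^4/9 + 196*g^3/27 - 1054*g^2/27 + 590*g/27 + 319/27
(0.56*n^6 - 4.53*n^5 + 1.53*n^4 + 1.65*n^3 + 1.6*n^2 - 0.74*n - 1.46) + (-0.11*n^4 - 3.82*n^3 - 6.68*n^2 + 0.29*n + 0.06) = 0.56*n^6 - 4.53*n^5 + 1.42*n^4 - 2.17*n^3 - 5.08*n^2 - 0.45*n - 1.4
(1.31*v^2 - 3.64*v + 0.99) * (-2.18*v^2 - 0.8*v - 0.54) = -2.8558*v^4 + 6.8872*v^3 + 0.0463999999999998*v^2 + 1.1736*v - 0.5346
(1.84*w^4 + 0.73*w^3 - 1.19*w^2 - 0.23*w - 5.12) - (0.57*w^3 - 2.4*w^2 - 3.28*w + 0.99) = 1.84*w^4 + 0.16*w^3 + 1.21*w^2 + 3.05*w - 6.11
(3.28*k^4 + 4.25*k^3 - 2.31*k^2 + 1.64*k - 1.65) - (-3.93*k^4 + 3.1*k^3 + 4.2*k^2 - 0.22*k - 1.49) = 7.21*k^4 + 1.15*k^3 - 6.51*k^2 + 1.86*k - 0.16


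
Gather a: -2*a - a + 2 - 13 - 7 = -3*a - 18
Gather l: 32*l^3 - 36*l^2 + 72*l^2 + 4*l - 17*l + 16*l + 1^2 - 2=32*l^3 + 36*l^2 + 3*l - 1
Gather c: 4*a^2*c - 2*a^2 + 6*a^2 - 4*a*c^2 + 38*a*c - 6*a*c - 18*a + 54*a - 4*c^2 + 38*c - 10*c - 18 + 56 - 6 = 4*a^2 + 36*a + c^2*(-4*a - 4) + c*(4*a^2 + 32*a + 28) + 32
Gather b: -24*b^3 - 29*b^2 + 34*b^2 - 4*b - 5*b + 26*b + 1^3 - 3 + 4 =-24*b^3 + 5*b^2 + 17*b + 2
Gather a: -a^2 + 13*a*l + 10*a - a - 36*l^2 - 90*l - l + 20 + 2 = -a^2 + a*(13*l + 9) - 36*l^2 - 91*l + 22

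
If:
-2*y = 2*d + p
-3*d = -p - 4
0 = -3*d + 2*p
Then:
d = 8/3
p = 4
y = -14/3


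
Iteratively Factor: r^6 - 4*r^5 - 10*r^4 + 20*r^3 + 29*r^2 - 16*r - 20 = (r + 2)*(r^5 - 6*r^4 + 2*r^3 + 16*r^2 - 3*r - 10) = (r + 1)*(r + 2)*(r^4 - 7*r^3 + 9*r^2 + 7*r - 10) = (r - 5)*(r + 1)*(r + 2)*(r^3 - 2*r^2 - r + 2) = (r - 5)*(r - 1)*(r + 1)*(r + 2)*(r^2 - r - 2) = (r - 5)*(r - 2)*(r - 1)*(r + 1)*(r + 2)*(r + 1)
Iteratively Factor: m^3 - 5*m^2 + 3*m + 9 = (m - 3)*(m^2 - 2*m - 3) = (m - 3)^2*(m + 1)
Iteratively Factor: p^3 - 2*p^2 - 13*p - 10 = (p + 2)*(p^2 - 4*p - 5) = (p - 5)*(p + 2)*(p + 1)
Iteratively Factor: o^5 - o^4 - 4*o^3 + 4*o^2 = (o - 2)*(o^4 + o^3 - 2*o^2) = (o - 2)*(o + 2)*(o^3 - o^2) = o*(o - 2)*(o + 2)*(o^2 - o) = o^2*(o - 2)*(o + 2)*(o - 1)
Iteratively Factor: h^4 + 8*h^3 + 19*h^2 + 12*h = (h + 4)*(h^3 + 4*h^2 + 3*h) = (h + 1)*(h + 4)*(h^2 + 3*h) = (h + 1)*(h + 3)*(h + 4)*(h)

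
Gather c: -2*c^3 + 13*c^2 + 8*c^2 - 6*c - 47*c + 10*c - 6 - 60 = -2*c^3 + 21*c^2 - 43*c - 66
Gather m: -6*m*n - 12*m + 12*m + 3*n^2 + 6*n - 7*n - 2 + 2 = -6*m*n + 3*n^2 - n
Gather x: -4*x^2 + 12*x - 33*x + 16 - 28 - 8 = -4*x^2 - 21*x - 20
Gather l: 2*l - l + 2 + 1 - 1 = l + 2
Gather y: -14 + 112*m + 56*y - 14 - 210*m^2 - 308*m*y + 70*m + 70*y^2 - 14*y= -210*m^2 + 182*m + 70*y^2 + y*(42 - 308*m) - 28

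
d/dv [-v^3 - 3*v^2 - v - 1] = -3*v^2 - 6*v - 1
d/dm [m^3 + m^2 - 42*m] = 3*m^2 + 2*m - 42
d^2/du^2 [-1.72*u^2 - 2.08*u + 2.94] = -3.44000000000000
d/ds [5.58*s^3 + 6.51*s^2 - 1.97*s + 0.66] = 16.74*s^2 + 13.02*s - 1.97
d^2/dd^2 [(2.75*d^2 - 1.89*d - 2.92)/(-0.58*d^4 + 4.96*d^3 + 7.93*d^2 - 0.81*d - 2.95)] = (-5.5506*d^8 + 55.096752*d^7 - 227.954172*d^6 - 9.6793319999997*d^5 + 1107.63762*d^4 + 1432.67118*d^3 + 917.262666*d^2 + 409.098714*d + 83.553604)/(0.195112*d^12 - 5.005632*d^11 + 34.803828*d^10 + 15.67166*d^9 - 486.856446*d^8 - 949.217868*d^7 - 170.063455*d^6 + 847.553559*d^5 + 484.953576*d^4 - 242.654169*d^3 - 201.22599*d^2 + 21.147075*d + 25.672375)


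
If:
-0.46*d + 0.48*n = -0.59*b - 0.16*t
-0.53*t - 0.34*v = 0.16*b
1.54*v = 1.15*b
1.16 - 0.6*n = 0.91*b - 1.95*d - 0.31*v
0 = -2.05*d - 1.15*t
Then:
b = -2.30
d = -1.01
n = 1.26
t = 1.79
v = -1.71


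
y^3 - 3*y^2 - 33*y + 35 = (y - 7)*(y - 1)*(y + 5)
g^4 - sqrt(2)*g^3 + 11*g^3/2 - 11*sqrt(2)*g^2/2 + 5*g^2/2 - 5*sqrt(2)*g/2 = g*(g + 1/2)*(g + 5)*(g - sqrt(2))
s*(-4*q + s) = -4*q*s + s^2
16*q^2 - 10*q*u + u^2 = (-8*q + u)*(-2*q + u)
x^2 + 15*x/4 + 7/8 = (x + 1/4)*(x + 7/2)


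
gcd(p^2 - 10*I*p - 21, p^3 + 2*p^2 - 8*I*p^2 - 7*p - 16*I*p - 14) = p - 7*I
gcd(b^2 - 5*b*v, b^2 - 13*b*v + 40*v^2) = -b + 5*v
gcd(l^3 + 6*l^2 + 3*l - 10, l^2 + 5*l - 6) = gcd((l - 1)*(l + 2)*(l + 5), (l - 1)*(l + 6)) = l - 1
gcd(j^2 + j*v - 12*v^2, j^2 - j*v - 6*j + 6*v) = 1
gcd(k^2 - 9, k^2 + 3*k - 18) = k - 3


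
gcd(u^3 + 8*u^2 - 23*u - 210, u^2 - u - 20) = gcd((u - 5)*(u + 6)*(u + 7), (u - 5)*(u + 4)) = u - 5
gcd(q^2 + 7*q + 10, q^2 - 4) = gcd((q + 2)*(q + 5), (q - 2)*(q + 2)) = q + 2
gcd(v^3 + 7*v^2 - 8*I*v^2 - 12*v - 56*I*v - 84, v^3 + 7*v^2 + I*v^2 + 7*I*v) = v + 7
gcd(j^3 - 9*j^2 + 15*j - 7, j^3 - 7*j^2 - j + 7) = j^2 - 8*j + 7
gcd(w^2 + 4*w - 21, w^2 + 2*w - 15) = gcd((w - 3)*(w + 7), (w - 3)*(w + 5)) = w - 3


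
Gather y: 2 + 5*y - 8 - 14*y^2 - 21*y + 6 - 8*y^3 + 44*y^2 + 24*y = -8*y^3 + 30*y^2 + 8*y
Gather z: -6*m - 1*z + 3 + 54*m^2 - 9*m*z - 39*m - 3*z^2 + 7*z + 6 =54*m^2 - 45*m - 3*z^2 + z*(6 - 9*m) + 9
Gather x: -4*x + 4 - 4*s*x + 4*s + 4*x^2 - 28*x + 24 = 4*s + 4*x^2 + x*(-4*s - 32) + 28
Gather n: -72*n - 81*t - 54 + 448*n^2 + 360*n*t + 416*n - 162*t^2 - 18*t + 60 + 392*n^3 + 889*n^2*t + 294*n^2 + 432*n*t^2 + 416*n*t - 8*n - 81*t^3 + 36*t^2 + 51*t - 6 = 392*n^3 + n^2*(889*t + 742) + n*(432*t^2 + 776*t + 336) - 81*t^3 - 126*t^2 - 48*t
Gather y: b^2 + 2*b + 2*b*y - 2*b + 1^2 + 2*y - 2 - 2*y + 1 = b^2 + 2*b*y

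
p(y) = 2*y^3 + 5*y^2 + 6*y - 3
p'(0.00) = 6.00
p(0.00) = -3.00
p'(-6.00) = 162.00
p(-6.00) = -291.00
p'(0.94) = 20.70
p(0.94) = 8.72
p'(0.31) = 9.68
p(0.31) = -0.60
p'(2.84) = 82.79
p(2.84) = 100.18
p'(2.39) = 64.17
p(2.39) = 67.20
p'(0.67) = 15.39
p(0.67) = 3.87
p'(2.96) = 88.17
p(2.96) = 110.44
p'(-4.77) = 94.82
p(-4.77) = -134.92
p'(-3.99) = 61.62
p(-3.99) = -74.38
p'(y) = 6*y^2 + 10*y + 6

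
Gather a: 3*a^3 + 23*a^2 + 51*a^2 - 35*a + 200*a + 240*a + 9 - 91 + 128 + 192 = 3*a^3 + 74*a^2 + 405*a + 238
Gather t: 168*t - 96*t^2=-96*t^2 + 168*t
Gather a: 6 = 6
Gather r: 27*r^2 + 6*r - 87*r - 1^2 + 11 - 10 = 27*r^2 - 81*r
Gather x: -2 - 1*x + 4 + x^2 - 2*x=x^2 - 3*x + 2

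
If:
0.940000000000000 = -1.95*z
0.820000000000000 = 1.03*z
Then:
No Solution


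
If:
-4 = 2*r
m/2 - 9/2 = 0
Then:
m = 9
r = -2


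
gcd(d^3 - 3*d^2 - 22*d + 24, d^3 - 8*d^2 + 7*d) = d - 1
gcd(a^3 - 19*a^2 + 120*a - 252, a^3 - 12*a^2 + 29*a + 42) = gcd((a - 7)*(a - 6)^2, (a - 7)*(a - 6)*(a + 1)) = a^2 - 13*a + 42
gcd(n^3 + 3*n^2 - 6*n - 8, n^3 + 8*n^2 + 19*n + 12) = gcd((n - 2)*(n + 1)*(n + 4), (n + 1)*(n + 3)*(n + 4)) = n^2 + 5*n + 4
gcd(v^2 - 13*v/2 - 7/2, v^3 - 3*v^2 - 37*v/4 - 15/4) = v + 1/2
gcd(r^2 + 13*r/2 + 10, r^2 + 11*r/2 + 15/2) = r + 5/2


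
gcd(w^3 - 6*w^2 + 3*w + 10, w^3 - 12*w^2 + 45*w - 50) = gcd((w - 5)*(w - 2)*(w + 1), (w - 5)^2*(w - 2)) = w^2 - 7*w + 10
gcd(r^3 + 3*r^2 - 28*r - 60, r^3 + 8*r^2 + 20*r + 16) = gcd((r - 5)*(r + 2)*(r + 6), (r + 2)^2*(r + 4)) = r + 2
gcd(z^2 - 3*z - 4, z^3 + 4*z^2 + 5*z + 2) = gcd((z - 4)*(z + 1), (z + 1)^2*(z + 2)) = z + 1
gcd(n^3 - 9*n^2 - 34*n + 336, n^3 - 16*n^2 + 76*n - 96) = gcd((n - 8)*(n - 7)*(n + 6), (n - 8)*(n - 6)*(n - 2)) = n - 8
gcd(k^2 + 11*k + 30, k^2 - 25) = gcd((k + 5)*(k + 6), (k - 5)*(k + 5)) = k + 5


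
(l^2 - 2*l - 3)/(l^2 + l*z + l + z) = (l - 3)/(l + z)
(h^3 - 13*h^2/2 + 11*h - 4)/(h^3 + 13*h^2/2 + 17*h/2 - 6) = (h^2 - 6*h + 8)/(h^2 + 7*h + 12)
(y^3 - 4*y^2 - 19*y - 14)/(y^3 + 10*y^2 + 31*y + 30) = (y^2 - 6*y - 7)/(y^2 + 8*y + 15)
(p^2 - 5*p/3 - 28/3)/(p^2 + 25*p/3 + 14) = (p - 4)/(p + 6)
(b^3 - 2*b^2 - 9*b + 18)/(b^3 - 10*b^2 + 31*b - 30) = (b + 3)/(b - 5)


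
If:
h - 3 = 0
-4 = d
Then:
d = -4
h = 3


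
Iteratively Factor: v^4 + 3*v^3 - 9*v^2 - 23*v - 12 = (v + 1)*(v^3 + 2*v^2 - 11*v - 12) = (v - 3)*(v + 1)*(v^2 + 5*v + 4) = (v - 3)*(v + 1)^2*(v + 4)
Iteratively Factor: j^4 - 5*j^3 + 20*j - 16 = (j + 2)*(j^3 - 7*j^2 + 14*j - 8) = (j - 4)*(j + 2)*(j^2 - 3*j + 2) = (j - 4)*(j - 2)*(j + 2)*(j - 1)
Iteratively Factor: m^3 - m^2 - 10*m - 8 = (m + 2)*(m^2 - 3*m - 4) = (m - 4)*(m + 2)*(m + 1)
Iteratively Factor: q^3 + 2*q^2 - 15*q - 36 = (q + 3)*(q^2 - q - 12) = (q - 4)*(q + 3)*(q + 3)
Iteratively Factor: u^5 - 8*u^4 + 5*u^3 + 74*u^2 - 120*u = (u - 2)*(u^4 - 6*u^3 - 7*u^2 + 60*u) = (u - 5)*(u - 2)*(u^3 - u^2 - 12*u) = u*(u - 5)*(u - 2)*(u^2 - u - 12) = u*(u - 5)*(u - 4)*(u - 2)*(u + 3)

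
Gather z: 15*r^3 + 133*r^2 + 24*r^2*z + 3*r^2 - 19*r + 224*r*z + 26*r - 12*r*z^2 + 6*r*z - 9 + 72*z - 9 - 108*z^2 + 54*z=15*r^3 + 136*r^2 + 7*r + z^2*(-12*r - 108) + z*(24*r^2 + 230*r + 126) - 18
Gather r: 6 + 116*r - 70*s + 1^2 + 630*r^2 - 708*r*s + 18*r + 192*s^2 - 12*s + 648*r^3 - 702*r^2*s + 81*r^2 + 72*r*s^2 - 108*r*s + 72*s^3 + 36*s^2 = 648*r^3 + r^2*(711 - 702*s) + r*(72*s^2 - 816*s + 134) + 72*s^3 + 228*s^2 - 82*s + 7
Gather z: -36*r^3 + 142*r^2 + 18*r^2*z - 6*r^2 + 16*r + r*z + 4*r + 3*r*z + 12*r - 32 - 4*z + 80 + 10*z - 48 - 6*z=-36*r^3 + 136*r^2 + 32*r + z*(18*r^2 + 4*r)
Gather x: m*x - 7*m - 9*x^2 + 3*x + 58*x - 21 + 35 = -7*m - 9*x^2 + x*(m + 61) + 14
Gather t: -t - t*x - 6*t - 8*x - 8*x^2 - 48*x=t*(-x - 7) - 8*x^2 - 56*x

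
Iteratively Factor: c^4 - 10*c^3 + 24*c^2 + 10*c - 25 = (c - 5)*(c^3 - 5*c^2 - c + 5) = (c - 5)*(c + 1)*(c^2 - 6*c + 5) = (c - 5)*(c - 1)*(c + 1)*(c - 5)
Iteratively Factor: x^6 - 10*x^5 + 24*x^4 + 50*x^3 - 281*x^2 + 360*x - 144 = (x + 3)*(x^5 - 13*x^4 + 63*x^3 - 139*x^2 + 136*x - 48) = (x - 1)*(x + 3)*(x^4 - 12*x^3 + 51*x^2 - 88*x + 48) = (x - 4)*(x - 1)*(x + 3)*(x^3 - 8*x^2 + 19*x - 12) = (x - 4)^2*(x - 1)*(x + 3)*(x^2 - 4*x + 3) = (x - 4)^2*(x - 1)^2*(x + 3)*(x - 3)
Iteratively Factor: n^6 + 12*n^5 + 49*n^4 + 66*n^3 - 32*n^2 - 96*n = (n + 2)*(n^5 + 10*n^4 + 29*n^3 + 8*n^2 - 48*n) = (n + 2)*(n + 4)*(n^4 + 6*n^3 + 5*n^2 - 12*n) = (n - 1)*(n + 2)*(n + 4)*(n^3 + 7*n^2 + 12*n) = (n - 1)*(n + 2)*(n + 3)*(n + 4)*(n^2 + 4*n) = n*(n - 1)*(n + 2)*(n + 3)*(n + 4)*(n + 4)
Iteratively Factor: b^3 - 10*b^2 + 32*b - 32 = (b - 4)*(b^2 - 6*b + 8) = (b - 4)^2*(b - 2)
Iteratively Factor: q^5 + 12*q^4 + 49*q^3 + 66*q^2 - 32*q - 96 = (q + 4)*(q^4 + 8*q^3 + 17*q^2 - 2*q - 24) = (q + 2)*(q + 4)*(q^3 + 6*q^2 + 5*q - 12) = (q + 2)*(q + 3)*(q + 4)*(q^2 + 3*q - 4) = (q - 1)*(q + 2)*(q + 3)*(q + 4)*(q + 4)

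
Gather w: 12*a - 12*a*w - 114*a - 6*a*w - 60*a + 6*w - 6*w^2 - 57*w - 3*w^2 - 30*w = -162*a - 9*w^2 + w*(-18*a - 81)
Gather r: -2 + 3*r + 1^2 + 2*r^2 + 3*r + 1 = 2*r^2 + 6*r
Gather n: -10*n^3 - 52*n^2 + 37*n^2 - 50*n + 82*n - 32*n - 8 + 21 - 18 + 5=-10*n^3 - 15*n^2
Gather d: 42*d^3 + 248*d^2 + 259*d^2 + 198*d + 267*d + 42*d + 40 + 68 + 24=42*d^3 + 507*d^2 + 507*d + 132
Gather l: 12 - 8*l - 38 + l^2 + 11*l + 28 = l^2 + 3*l + 2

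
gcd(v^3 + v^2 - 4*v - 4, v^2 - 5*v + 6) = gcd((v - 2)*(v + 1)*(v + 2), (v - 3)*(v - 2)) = v - 2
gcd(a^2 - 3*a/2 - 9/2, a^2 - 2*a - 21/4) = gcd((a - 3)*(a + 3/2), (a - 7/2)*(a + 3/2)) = a + 3/2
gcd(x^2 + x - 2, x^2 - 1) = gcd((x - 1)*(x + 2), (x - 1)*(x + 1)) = x - 1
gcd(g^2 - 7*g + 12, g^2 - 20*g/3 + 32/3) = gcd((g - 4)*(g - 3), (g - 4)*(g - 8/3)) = g - 4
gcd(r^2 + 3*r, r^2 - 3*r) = r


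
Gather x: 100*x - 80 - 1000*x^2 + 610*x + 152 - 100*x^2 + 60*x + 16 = -1100*x^2 + 770*x + 88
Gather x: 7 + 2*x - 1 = 2*x + 6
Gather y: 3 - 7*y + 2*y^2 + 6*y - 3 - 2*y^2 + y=0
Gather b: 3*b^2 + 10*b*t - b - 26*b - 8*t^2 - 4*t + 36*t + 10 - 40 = 3*b^2 + b*(10*t - 27) - 8*t^2 + 32*t - 30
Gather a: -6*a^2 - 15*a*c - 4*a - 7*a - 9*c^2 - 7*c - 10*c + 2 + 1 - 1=-6*a^2 + a*(-15*c - 11) - 9*c^2 - 17*c + 2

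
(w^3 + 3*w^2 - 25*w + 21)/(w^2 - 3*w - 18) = (-w^3 - 3*w^2 + 25*w - 21)/(-w^2 + 3*w + 18)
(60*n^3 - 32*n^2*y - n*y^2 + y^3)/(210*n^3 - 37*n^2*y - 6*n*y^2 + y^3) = (-2*n + y)/(-7*n + y)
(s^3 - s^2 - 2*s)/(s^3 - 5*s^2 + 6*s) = (s + 1)/(s - 3)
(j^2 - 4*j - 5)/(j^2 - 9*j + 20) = (j + 1)/(j - 4)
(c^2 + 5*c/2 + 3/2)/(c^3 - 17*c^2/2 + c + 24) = (c + 1)/(c^2 - 10*c + 16)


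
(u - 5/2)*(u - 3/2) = u^2 - 4*u + 15/4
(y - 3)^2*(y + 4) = y^3 - 2*y^2 - 15*y + 36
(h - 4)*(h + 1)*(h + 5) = h^3 + 2*h^2 - 19*h - 20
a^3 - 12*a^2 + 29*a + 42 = (a - 7)*(a - 6)*(a + 1)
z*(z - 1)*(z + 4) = z^3 + 3*z^2 - 4*z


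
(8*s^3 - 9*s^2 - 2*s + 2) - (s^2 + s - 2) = 8*s^3 - 10*s^2 - 3*s + 4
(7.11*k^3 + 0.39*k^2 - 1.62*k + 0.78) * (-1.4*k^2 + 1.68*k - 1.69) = -9.954*k^5 + 11.3988*k^4 - 9.0927*k^3 - 4.4727*k^2 + 4.0482*k - 1.3182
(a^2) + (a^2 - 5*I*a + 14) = 2*a^2 - 5*I*a + 14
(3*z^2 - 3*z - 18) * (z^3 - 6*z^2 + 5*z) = 3*z^5 - 21*z^4 + 15*z^3 + 93*z^2 - 90*z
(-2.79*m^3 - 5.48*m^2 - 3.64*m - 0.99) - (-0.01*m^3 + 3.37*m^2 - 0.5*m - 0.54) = -2.78*m^3 - 8.85*m^2 - 3.14*m - 0.45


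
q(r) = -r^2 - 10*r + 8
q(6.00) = -88.00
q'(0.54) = -11.08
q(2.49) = -23.10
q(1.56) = -10.03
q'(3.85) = -17.70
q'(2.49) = -14.98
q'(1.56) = -13.12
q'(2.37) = -14.74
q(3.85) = -45.32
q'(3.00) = -16.00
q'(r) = -2*r - 10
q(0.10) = 6.99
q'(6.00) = -22.00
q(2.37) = -21.32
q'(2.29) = -14.58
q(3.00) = -31.00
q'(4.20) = -18.40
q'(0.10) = -10.20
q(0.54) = 2.31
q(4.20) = -51.64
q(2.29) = -20.14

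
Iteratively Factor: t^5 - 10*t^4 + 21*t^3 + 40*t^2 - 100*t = (t - 5)*(t^4 - 5*t^3 - 4*t^2 + 20*t) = (t - 5)^2*(t^3 - 4*t) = t*(t - 5)^2*(t^2 - 4) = t*(t - 5)^2*(t + 2)*(t - 2)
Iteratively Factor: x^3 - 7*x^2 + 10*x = (x)*(x^2 - 7*x + 10) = x*(x - 5)*(x - 2)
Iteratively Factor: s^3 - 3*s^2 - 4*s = (s + 1)*(s^2 - 4*s) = s*(s + 1)*(s - 4)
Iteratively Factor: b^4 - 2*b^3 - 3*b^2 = (b + 1)*(b^3 - 3*b^2) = b*(b + 1)*(b^2 - 3*b) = b^2*(b + 1)*(b - 3)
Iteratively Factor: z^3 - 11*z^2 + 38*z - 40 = (z - 2)*(z^2 - 9*z + 20) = (z - 5)*(z - 2)*(z - 4)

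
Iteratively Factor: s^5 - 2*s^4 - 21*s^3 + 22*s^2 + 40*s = (s - 2)*(s^4 - 21*s^2 - 20*s) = s*(s - 2)*(s^3 - 21*s - 20) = s*(s - 5)*(s - 2)*(s^2 + 5*s + 4) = s*(s - 5)*(s - 2)*(s + 4)*(s + 1)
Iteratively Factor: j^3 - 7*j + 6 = (j - 2)*(j^2 + 2*j - 3) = (j - 2)*(j + 3)*(j - 1)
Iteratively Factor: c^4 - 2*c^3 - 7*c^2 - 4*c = (c + 1)*(c^3 - 3*c^2 - 4*c) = (c + 1)^2*(c^2 - 4*c) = c*(c + 1)^2*(c - 4)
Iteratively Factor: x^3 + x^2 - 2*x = (x + 2)*(x^2 - x) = x*(x + 2)*(x - 1)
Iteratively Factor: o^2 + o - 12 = (o - 3)*(o + 4)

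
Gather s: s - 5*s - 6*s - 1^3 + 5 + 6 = 10 - 10*s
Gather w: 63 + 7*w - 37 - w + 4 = 6*w + 30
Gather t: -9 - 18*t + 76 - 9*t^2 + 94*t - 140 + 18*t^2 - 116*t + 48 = 9*t^2 - 40*t - 25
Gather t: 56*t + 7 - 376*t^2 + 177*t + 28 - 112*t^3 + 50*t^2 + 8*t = -112*t^3 - 326*t^2 + 241*t + 35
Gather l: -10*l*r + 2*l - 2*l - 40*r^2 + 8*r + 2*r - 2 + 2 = -10*l*r - 40*r^2 + 10*r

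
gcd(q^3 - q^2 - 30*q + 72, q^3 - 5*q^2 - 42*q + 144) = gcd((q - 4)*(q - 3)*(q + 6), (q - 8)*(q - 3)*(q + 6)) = q^2 + 3*q - 18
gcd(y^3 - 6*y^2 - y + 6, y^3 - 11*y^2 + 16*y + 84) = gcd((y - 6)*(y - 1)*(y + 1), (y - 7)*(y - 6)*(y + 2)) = y - 6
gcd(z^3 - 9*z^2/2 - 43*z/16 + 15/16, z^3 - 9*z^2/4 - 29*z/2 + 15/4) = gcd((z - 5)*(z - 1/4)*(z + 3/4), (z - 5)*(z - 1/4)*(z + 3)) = z^2 - 21*z/4 + 5/4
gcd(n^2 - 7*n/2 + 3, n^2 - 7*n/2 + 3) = n^2 - 7*n/2 + 3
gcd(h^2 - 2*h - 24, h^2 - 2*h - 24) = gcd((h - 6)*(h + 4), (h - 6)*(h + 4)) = h^2 - 2*h - 24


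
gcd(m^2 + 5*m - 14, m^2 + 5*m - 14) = m^2 + 5*m - 14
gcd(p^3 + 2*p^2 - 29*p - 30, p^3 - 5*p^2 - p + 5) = p^2 - 4*p - 5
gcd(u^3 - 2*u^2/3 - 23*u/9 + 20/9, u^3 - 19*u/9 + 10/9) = u^2 + 2*u/3 - 5/3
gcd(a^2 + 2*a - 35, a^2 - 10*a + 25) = a - 5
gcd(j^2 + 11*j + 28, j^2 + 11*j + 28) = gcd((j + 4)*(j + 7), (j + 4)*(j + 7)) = j^2 + 11*j + 28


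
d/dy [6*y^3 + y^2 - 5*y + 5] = 18*y^2 + 2*y - 5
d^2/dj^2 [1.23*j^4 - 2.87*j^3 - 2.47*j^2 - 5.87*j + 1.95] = 14.76*j^2 - 17.22*j - 4.94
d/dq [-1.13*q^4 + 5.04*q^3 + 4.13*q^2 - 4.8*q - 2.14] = -4.52*q^3 + 15.12*q^2 + 8.26*q - 4.8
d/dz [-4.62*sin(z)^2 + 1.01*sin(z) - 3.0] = (1.01 - 9.24*sin(z))*cos(z)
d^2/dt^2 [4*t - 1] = 0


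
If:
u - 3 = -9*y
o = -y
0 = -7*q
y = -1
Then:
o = 1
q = 0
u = 12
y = -1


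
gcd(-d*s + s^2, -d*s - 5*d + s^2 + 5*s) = -d + s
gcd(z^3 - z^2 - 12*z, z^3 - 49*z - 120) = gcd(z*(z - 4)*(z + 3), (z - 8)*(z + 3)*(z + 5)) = z + 3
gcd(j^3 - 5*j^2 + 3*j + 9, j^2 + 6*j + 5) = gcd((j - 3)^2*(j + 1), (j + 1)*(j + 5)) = j + 1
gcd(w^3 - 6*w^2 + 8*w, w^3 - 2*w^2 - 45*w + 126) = 1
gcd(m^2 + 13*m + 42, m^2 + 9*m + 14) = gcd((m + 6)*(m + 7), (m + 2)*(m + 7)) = m + 7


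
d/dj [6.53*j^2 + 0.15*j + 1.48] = 13.06*j + 0.15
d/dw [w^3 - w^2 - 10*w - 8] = 3*w^2 - 2*w - 10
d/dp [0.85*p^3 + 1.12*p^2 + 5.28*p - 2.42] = 2.55*p^2 + 2.24*p + 5.28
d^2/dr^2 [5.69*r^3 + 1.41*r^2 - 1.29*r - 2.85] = 34.14*r + 2.82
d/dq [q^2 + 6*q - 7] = 2*q + 6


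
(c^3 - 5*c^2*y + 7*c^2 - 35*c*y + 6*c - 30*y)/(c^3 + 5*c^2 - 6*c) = (c^2 - 5*c*y + c - 5*y)/(c*(c - 1))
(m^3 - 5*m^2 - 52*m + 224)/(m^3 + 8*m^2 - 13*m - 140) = (m - 8)/(m + 5)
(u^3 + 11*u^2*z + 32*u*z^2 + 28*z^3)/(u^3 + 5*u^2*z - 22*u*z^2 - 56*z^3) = (-u - 2*z)/(-u + 4*z)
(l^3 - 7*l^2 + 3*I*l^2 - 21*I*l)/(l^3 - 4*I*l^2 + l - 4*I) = l*(l^2 + l*(-7 + 3*I) - 21*I)/(l^3 - 4*I*l^2 + l - 4*I)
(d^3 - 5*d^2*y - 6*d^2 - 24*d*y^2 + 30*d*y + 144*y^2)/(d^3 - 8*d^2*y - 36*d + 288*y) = (d + 3*y)/(d + 6)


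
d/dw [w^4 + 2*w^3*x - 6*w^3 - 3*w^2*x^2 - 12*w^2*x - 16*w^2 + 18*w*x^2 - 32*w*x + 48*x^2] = 4*w^3 + 6*w^2*x - 18*w^2 - 6*w*x^2 - 24*w*x - 32*w + 18*x^2 - 32*x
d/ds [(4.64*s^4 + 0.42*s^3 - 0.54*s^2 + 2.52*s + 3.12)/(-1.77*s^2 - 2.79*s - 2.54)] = (-16.4256*s^5 - 39.5802*s^4 - 49.486*s^3 + 2.7666*s^2 + 13.788*s + 2.304)/(3.1329*s^4 + 9.8766*s^3 + 16.7757*s^2 + 14.1732*s + 6.4516)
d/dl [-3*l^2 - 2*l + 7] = -6*l - 2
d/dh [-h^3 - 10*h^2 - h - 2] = -3*h^2 - 20*h - 1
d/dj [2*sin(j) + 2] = 2*cos(j)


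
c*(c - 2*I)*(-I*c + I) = -I*c^3 - 2*c^2 + I*c^2 + 2*c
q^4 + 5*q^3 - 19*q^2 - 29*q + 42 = (q - 3)*(q - 1)*(q + 2)*(q + 7)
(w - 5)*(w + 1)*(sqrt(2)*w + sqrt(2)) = sqrt(2)*w^3 - 3*sqrt(2)*w^2 - 9*sqrt(2)*w - 5*sqrt(2)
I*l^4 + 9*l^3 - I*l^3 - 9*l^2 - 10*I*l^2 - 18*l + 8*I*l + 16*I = (l - 2)*(l - 8*I)*(l - I)*(I*l + I)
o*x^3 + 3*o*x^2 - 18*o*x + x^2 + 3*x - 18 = (x - 3)*(x + 6)*(o*x + 1)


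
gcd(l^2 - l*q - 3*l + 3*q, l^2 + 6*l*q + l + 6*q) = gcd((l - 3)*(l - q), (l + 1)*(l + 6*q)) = 1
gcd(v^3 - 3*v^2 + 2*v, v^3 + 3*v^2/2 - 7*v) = v^2 - 2*v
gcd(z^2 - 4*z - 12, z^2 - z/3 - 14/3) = z + 2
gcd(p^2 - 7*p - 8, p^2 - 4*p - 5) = p + 1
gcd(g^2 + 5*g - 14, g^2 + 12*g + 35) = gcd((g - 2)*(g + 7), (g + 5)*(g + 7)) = g + 7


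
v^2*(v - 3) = v^3 - 3*v^2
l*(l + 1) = l^2 + l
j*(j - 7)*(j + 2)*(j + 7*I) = j^4 - 5*j^3 + 7*I*j^3 - 14*j^2 - 35*I*j^2 - 98*I*j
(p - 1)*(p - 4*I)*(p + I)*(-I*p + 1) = -I*p^4 - 2*p^3 + I*p^3 + 2*p^2 - 7*I*p^2 + 4*p + 7*I*p - 4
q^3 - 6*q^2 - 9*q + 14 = (q - 7)*(q - 1)*(q + 2)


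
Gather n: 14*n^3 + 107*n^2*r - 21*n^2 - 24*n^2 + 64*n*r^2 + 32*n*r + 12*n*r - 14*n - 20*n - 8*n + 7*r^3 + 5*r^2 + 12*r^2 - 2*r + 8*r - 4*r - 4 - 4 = 14*n^3 + n^2*(107*r - 45) + n*(64*r^2 + 44*r - 42) + 7*r^3 + 17*r^2 + 2*r - 8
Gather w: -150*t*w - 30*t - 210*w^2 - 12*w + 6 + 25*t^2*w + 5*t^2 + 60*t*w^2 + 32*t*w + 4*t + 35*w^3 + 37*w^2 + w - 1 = 5*t^2 - 26*t + 35*w^3 + w^2*(60*t - 173) + w*(25*t^2 - 118*t - 11) + 5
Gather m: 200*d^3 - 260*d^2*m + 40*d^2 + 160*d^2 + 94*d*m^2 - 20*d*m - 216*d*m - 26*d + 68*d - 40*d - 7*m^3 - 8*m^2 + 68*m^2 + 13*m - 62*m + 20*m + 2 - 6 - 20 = 200*d^3 + 200*d^2 + 2*d - 7*m^3 + m^2*(94*d + 60) + m*(-260*d^2 - 236*d - 29) - 24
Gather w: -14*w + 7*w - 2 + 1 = -7*w - 1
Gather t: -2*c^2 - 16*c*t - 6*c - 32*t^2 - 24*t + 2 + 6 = -2*c^2 - 6*c - 32*t^2 + t*(-16*c - 24) + 8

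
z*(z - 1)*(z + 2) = z^3 + z^2 - 2*z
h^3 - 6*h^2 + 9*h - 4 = (h - 4)*(h - 1)^2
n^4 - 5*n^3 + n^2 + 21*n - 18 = (n - 3)^2*(n - 1)*(n + 2)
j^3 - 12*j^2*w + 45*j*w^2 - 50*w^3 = (j - 5*w)^2*(j - 2*w)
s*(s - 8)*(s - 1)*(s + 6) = s^4 - 3*s^3 - 46*s^2 + 48*s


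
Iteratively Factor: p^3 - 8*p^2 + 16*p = (p - 4)*(p^2 - 4*p) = p*(p - 4)*(p - 4)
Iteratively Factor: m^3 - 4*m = (m - 2)*(m^2 + 2*m) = m*(m - 2)*(m + 2)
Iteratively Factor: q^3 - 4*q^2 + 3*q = (q - 3)*(q^2 - q) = (q - 3)*(q - 1)*(q)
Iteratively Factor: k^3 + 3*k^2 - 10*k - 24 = (k + 2)*(k^2 + k - 12) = (k + 2)*(k + 4)*(k - 3)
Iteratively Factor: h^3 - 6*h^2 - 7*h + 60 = (h + 3)*(h^2 - 9*h + 20) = (h - 4)*(h + 3)*(h - 5)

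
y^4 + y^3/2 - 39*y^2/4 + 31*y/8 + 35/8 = (y - 5/2)*(y - 1)*(y + 1/2)*(y + 7/2)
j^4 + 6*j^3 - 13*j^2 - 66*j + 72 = (j - 3)*(j - 1)*(j + 4)*(j + 6)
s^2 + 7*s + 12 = (s + 3)*(s + 4)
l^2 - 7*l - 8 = (l - 8)*(l + 1)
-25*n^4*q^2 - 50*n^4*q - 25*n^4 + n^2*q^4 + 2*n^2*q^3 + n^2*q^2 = (-5*n + q)*(5*n + q)*(n*q + n)^2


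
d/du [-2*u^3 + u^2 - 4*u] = -6*u^2 + 2*u - 4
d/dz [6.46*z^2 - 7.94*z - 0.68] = 12.92*z - 7.94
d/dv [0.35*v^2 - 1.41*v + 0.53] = 0.7*v - 1.41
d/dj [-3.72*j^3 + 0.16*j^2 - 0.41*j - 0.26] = -11.16*j^2 + 0.32*j - 0.41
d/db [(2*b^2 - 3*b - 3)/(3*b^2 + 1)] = (9*b^2 + 22*b - 3)/(9*b^4 + 6*b^2 + 1)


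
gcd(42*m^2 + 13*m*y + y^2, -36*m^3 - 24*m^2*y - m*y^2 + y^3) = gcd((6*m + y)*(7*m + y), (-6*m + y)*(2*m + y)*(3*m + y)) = 1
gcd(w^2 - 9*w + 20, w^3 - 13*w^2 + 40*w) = w - 5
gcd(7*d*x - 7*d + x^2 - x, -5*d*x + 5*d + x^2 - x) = x - 1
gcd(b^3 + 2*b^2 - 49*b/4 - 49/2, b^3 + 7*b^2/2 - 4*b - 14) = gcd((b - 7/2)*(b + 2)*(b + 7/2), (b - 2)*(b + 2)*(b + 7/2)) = b^2 + 11*b/2 + 7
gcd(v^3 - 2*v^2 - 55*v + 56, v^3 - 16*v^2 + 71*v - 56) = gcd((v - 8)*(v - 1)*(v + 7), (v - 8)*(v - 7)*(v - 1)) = v^2 - 9*v + 8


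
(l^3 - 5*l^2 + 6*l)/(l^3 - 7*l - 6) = l*(l - 2)/(l^2 + 3*l + 2)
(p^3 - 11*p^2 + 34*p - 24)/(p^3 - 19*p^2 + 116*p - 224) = (p^2 - 7*p + 6)/(p^2 - 15*p + 56)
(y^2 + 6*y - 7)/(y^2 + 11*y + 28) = (y - 1)/(y + 4)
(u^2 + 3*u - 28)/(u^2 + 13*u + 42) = (u - 4)/(u + 6)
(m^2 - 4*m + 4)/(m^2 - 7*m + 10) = (m - 2)/(m - 5)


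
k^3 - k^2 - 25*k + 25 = (k - 5)*(k - 1)*(k + 5)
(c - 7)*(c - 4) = c^2 - 11*c + 28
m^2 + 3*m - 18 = (m - 3)*(m + 6)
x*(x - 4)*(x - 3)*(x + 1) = x^4 - 6*x^3 + 5*x^2 + 12*x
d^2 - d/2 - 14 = (d - 4)*(d + 7/2)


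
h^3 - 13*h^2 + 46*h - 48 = (h - 8)*(h - 3)*(h - 2)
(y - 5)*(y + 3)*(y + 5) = y^3 + 3*y^2 - 25*y - 75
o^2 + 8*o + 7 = (o + 1)*(o + 7)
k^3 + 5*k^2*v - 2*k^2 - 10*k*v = k*(k - 2)*(k + 5*v)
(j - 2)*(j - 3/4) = j^2 - 11*j/4 + 3/2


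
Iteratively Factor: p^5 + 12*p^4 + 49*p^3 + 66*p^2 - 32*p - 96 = (p + 3)*(p^4 + 9*p^3 + 22*p^2 - 32) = (p + 3)*(p + 4)*(p^3 + 5*p^2 + 2*p - 8) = (p - 1)*(p + 3)*(p + 4)*(p^2 + 6*p + 8) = (p - 1)*(p + 2)*(p + 3)*(p + 4)*(p + 4)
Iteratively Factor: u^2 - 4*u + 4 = (u - 2)*(u - 2)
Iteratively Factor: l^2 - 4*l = (l)*(l - 4)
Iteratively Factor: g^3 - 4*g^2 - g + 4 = (g - 1)*(g^2 - 3*g - 4) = (g - 4)*(g - 1)*(g + 1)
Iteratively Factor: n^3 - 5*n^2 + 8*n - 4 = (n - 2)*(n^2 - 3*n + 2) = (n - 2)^2*(n - 1)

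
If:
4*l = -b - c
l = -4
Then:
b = 16 - c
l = -4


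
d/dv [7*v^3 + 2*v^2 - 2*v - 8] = 21*v^2 + 4*v - 2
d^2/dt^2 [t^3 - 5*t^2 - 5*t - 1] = 6*t - 10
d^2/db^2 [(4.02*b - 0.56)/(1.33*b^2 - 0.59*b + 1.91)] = ((6.2332 - 32.0796*b)*(1.33*b^2 - 0.59*b + 1.91) + (2.66*b - 0.59)*(4.02*b - 0.56)*(5.32*b - 1.18))/(1.33*b^2 - 0.59*b + 1.91)^3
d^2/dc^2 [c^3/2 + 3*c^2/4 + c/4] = 3*c + 3/2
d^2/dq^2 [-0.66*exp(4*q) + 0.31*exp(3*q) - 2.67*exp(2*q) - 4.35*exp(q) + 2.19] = (-10.56*exp(3*q) + 2.79*exp(2*q) - 10.68*exp(q) - 4.35)*exp(q)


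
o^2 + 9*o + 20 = (o + 4)*(o + 5)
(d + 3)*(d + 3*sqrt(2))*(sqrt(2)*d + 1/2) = sqrt(2)*d^3 + 3*sqrt(2)*d^2 + 13*d^2/2 + 3*sqrt(2)*d/2 + 39*d/2 + 9*sqrt(2)/2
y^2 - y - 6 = (y - 3)*(y + 2)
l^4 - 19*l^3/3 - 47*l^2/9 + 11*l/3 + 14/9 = (l - 7)*(l - 2/3)*(l + 1/3)*(l + 1)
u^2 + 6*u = u*(u + 6)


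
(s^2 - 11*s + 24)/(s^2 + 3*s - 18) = (s - 8)/(s + 6)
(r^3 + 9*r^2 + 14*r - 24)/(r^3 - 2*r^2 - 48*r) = (r^2 + 3*r - 4)/(r*(r - 8))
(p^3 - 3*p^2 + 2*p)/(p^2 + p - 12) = p*(p^2 - 3*p + 2)/(p^2 + p - 12)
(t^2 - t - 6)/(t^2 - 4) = (t - 3)/(t - 2)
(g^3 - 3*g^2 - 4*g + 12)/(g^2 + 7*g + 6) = (g^3 - 3*g^2 - 4*g + 12)/(g^2 + 7*g + 6)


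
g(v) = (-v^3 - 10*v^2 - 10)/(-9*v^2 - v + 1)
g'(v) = (18*v + 1)*(-v^3 - 10*v^2 - 10)/(-9*v^2 - v + 1)^2 + (-3*v^2 - 20*v)/(-9*v^2 - v + 1) = (v*(3*v + 20)*(9*v^2 + v - 1) - (18*v + 1)*(v^3 + 10*v^2 + 10))/(9*v^2 + v - 1)^2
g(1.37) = 1.82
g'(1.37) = -0.79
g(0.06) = -11.06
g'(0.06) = -26.68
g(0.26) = -81.26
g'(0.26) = -3548.25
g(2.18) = 1.54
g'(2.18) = -0.10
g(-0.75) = 4.59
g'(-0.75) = 13.30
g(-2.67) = 1.03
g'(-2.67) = 0.27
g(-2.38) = 1.12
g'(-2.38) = 0.34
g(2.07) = 1.56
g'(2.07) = -0.13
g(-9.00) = 0.13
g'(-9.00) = 0.12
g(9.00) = 2.10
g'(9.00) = 0.11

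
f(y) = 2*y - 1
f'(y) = 2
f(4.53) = 8.06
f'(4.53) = 2.00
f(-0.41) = -1.82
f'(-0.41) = 2.00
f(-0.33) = -1.66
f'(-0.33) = 2.00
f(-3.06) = -7.12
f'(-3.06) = 2.00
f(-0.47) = -1.94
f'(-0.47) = 2.00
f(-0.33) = -1.66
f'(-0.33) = 2.00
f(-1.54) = -4.08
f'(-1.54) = 2.00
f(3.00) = 5.00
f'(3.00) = 2.00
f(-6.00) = -13.00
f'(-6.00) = 2.00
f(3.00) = 5.00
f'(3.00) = 2.00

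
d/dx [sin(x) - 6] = cos(x)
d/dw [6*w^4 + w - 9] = 24*w^3 + 1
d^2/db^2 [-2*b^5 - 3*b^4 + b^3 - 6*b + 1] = 2*b*(-20*b^2 - 18*b + 3)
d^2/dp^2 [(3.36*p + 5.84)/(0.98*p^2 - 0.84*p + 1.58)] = ((1.96*p - 0.84)*(3.36*p + 5.84)*(3.92*p - 1.68) - (19.7568*p + 5.8016)*(0.98*p^2 - 0.84*p + 1.58))/(0.98*p^2 - 0.84*p + 1.58)^3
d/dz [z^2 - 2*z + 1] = 2*z - 2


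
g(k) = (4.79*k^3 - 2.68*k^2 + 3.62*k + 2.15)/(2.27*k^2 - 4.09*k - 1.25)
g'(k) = (4.09 - 4.54*k)*(4.79*k^3 - 2.68*k^2 + 3.62*k + 2.15)/(2.27*k^2 - 4.09*k - 1.25)^2 + (14.37*k^2 - 5.36*k + 3.62)/(2.27*k^2 - 4.09*k - 1.25) = (10.8733*k^4 - 39.1822*k^3 - 15.2187*k^2 - 3.061*k + 4.2685)/(5.1529*k^4 - 18.5686*k^3 + 11.0531*k^2 + 10.225*k + 1.5625)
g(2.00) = -105.69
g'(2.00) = -1650.72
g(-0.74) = -1.30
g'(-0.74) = 1.90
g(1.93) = -48.81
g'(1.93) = -399.39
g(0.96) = -2.40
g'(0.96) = -4.01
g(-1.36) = -2.32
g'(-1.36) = 1.60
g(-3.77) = -6.60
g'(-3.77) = 1.90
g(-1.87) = -3.16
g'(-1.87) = 1.68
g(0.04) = -1.62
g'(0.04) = 2.07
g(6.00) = 17.20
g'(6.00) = 1.62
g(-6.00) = -10.96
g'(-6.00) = 2.00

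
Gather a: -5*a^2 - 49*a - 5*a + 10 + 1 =-5*a^2 - 54*a + 11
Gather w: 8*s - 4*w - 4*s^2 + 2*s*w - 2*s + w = -4*s^2 + 6*s + w*(2*s - 3)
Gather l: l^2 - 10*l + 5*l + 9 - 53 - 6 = l^2 - 5*l - 50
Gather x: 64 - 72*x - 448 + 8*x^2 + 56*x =8*x^2 - 16*x - 384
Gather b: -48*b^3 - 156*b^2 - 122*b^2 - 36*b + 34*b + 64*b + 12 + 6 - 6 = -48*b^3 - 278*b^2 + 62*b + 12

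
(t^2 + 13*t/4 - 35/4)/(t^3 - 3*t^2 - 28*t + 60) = (t - 7/4)/(t^2 - 8*t + 12)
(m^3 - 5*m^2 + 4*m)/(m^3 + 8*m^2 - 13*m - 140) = m*(m - 1)/(m^2 + 12*m + 35)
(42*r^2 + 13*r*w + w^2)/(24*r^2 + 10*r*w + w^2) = (7*r + w)/(4*r + w)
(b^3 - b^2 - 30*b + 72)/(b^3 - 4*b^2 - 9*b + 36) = (b + 6)/(b + 3)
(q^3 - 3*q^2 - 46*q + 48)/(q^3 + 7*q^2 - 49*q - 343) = (q^3 - 3*q^2 - 46*q + 48)/(q^3 + 7*q^2 - 49*q - 343)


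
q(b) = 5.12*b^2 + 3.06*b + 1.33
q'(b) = 10.24*b + 3.06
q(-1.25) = 5.50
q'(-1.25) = -9.74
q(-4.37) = 85.73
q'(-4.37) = -41.69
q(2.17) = 32.08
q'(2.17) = 25.28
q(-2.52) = 26.13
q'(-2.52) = -22.74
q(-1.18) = 4.85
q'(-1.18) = -9.02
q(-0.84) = 2.37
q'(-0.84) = -5.54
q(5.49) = 172.45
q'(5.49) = 59.28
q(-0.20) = 0.92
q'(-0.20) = 1.01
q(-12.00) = 701.89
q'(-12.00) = -119.82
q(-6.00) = 167.29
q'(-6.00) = -58.38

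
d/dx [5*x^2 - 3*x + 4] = 10*x - 3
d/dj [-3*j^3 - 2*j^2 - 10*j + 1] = -9*j^2 - 4*j - 10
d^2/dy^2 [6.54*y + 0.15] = 0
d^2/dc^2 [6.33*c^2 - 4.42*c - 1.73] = 12.6600000000000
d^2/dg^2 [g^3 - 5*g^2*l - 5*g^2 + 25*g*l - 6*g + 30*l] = 6*g - 10*l - 10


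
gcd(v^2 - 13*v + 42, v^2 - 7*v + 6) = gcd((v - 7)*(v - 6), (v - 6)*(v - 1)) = v - 6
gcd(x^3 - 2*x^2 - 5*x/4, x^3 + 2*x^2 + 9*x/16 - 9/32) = 1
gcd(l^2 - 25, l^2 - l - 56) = 1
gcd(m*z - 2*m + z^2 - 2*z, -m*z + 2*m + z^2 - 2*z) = z - 2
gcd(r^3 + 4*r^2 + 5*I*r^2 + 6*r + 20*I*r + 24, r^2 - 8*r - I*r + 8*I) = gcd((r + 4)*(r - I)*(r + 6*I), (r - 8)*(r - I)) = r - I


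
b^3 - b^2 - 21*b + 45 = (b - 3)^2*(b + 5)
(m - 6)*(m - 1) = m^2 - 7*m + 6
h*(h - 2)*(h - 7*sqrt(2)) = h^3 - 7*sqrt(2)*h^2 - 2*h^2 + 14*sqrt(2)*h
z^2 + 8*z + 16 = (z + 4)^2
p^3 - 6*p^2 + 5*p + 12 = (p - 4)*(p - 3)*(p + 1)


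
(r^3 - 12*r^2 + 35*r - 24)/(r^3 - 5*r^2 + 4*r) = (r^2 - 11*r + 24)/(r*(r - 4))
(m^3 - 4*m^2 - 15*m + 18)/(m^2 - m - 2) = (-m^3 + 4*m^2 + 15*m - 18)/(-m^2 + m + 2)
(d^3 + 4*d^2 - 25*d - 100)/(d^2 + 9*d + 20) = d - 5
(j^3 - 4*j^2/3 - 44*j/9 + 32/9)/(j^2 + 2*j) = j - 10/3 + 16/(9*j)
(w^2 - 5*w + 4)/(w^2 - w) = (w - 4)/w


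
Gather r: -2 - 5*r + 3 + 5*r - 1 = 0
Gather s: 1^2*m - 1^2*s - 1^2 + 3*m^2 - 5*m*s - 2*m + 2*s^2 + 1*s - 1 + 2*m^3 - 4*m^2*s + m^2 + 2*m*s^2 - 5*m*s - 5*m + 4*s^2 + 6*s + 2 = 2*m^3 + 4*m^2 - 6*m + s^2*(2*m + 6) + s*(-4*m^2 - 10*m + 6)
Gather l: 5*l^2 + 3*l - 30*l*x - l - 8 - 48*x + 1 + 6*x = 5*l^2 + l*(2 - 30*x) - 42*x - 7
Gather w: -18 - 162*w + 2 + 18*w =-144*w - 16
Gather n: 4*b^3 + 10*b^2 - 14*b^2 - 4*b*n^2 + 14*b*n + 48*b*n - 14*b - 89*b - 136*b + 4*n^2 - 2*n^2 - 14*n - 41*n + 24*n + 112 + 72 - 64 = 4*b^3 - 4*b^2 - 239*b + n^2*(2 - 4*b) + n*(62*b - 31) + 120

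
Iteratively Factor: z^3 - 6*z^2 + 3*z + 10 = (z + 1)*(z^2 - 7*z + 10) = (z - 5)*(z + 1)*(z - 2)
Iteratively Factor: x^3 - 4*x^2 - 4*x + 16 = (x - 2)*(x^2 - 2*x - 8) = (x - 4)*(x - 2)*(x + 2)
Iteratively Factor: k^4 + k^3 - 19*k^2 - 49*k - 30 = (k + 2)*(k^3 - k^2 - 17*k - 15) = (k + 1)*(k + 2)*(k^2 - 2*k - 15) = (k - 5)*(k + 1)*(k + 2)*(k + 3)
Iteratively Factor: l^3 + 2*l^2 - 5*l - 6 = (l + 1)*(l^2 + l - 6) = (l + 1)*(l + 3)*(l - 2)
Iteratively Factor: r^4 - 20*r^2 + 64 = (r + 4)*(r^3 - 4*r^2 - 4*r + 16) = (r + 2)*(r + 4)*(r^2 - 6*r + 8) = (r - 4)*(r + 2)*(r + 4)*(r - 2)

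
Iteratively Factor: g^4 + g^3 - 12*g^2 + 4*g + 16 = (g + 4)*(g^3 - 3*g^2 + 4) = (g - 2)*(g + 4)*(g^2 - g - 2) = (g - 2)^2*(g + 4)*(g + 1)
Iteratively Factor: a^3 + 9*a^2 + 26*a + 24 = (a + 2)*(a^2 + 7*a + 12) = (a + 2)*(a + 3)*(a + 4)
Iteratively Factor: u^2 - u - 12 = (u - 4)*(u + 3)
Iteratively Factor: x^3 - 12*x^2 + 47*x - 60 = (x - 5)*(x^2 - 7*x + 12) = (x - 5)*(x - 3)*(x - 4)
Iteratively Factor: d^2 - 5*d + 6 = (d - 2)*(d - 3)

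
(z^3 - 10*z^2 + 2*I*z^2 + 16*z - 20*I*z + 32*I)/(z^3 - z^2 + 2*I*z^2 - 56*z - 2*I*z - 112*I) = (z - 2)/(z + 7)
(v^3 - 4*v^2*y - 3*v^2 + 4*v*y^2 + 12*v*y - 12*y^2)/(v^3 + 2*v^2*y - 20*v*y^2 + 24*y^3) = (v - 3)/(v + 6*y)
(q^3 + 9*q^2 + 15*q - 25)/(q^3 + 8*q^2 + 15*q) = (q^2 + 4*q - 5)/(q*(q + 3))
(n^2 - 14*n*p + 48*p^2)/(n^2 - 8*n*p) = (n - 6*p)/n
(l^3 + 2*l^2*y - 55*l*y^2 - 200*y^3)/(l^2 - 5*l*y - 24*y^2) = (l^2 + 10*l*y + 25*y^2)/(l + 3*y)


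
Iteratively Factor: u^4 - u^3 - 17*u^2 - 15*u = (u)*(u^3 - u^2 - 17*u - 15) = u*(u + 1)*(u^2 - 2*u - 15) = u*(u - 5)*(u + 1)*(u + 3)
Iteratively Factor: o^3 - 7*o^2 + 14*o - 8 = (o - 1)*(o^2 - 6*o + 8) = (o - 4)*(o - 1)*(o - 2)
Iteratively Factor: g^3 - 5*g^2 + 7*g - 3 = (g - 3)*(g^2 - 2*g + 1) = (g - 3)*(g - 1)*(g - 1)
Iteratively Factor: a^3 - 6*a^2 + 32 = (a - 4)*(a^2 - 2*a - 8) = (a - 4)*(a + 2)*(a - 4)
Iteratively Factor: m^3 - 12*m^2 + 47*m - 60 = (m - 4)*(m^2 - 8*m + 15) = (m - 4)*(m - 3)*(m - 5)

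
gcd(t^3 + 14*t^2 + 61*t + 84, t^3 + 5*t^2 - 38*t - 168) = t^2 + 11*t + 28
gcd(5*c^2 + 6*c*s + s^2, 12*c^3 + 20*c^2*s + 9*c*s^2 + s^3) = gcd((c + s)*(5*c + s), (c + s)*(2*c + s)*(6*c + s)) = c + s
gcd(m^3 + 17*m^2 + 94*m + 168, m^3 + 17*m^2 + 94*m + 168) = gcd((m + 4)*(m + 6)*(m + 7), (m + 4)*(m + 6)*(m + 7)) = m^3 + 17*m^2 + 94*m + 168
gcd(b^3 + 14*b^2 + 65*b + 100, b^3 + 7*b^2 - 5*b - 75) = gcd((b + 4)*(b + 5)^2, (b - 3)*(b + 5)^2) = b^2 + 10*b + 25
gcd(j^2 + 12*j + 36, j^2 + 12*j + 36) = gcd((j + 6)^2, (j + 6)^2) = j^2 + 12*j + 36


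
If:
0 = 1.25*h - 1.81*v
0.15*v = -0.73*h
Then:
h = 0.00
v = 0.00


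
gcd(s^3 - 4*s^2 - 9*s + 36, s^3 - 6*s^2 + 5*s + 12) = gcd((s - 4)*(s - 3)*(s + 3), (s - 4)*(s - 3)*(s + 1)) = s^2 - 7*s + 12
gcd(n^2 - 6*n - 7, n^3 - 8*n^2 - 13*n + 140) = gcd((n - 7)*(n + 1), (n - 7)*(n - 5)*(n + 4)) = n - 7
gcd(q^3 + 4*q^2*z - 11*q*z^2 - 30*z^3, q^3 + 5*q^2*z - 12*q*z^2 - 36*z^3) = -q^2 + q*z + 6*z^2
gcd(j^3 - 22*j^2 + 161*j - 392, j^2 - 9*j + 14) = j - 7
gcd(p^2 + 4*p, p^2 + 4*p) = p^2 + 4*p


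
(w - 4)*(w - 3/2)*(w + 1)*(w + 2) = w^4 - 5*w^3/2 - 17*w^2/2 + 7*w + 12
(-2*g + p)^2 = 4*g^2 - 4*g*p + p^2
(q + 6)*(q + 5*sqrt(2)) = q^2 + 6*q + 5*sqrt(2)*q + 30*sqrt(2)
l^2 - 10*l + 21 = (l - 7)*(l - 3)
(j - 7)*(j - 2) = j^2 - 9*j + 14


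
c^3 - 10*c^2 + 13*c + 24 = (c - 8)*(c - 3)*(c + 1)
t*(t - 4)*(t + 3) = t^3 - t^2 - 12*t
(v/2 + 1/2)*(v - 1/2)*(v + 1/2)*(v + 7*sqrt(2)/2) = v^4/2 + v^3/2 + 7*sqrt(2)*v^3/4 - v^2/8 + 7*sqrt(2)*v^2/4 - 7*sqrt(2)*v/16 - v/8 - 7*sqrt(2)/16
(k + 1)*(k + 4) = k^2 + 5*k + 4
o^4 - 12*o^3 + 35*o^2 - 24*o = o*(o - 8)*(o - 3)*(o - 1)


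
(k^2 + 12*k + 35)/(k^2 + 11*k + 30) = (k + 7)/(k + 6)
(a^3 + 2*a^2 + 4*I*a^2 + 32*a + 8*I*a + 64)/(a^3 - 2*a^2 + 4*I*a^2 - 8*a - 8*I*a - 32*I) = (a^2 + 4*I*a + 32)/(a^2 + 4*a*(-1 + I) - 16*I)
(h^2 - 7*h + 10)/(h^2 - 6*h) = (h^2 - 7*h + 10)/(h*(h - 6))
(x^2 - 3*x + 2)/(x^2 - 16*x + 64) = (x^2 - 3*x + 2)/(x^2 - 16*x + 64)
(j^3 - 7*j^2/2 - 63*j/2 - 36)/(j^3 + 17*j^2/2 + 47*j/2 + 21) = (2*j^2 - 13*j - 24)/(2*j^2 + 11*j + 14)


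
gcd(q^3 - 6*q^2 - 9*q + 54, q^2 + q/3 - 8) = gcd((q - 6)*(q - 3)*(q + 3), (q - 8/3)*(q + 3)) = q + 3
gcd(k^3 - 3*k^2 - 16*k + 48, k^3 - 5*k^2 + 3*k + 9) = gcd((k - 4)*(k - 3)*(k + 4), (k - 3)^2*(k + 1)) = k - 3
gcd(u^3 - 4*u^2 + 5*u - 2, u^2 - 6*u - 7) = 1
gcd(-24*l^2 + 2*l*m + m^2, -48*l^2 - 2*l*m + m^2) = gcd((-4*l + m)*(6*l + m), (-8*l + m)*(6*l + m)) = 6*l + m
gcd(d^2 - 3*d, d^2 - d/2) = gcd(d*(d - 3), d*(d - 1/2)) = d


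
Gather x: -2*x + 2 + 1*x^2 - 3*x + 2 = x^2 - 5*x + 4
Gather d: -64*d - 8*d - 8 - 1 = -72*d - 9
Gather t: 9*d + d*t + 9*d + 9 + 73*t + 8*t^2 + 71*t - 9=18*d + 8*t^2 + t*(d + 144)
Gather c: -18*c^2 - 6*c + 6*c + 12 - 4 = 8 - 18*c^2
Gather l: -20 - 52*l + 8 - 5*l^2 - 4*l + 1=-5*l^2 - 56*l - 11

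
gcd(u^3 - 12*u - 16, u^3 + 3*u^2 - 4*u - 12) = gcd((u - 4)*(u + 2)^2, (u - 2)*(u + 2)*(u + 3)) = u + 2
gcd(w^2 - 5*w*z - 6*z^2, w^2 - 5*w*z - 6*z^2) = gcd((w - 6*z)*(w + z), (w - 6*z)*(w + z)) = -w^2 + 5*w*z + 6*z^2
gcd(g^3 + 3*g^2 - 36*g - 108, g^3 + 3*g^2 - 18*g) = g + 6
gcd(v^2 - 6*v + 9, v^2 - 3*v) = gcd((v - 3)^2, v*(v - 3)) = v - 3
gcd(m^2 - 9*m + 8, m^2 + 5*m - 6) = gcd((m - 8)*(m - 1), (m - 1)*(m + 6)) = m - 1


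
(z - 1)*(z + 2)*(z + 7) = z^3 + 8*z^2 + 5*z - 14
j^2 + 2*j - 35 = (j - 5)*(j + 7)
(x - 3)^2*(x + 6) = x^3 - 27*x + 54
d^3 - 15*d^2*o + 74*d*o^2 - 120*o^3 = (d - 6*o)*(d - 5*o)*(d - 4*o)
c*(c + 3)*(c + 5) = c^3 + 8*c^2 + 15*c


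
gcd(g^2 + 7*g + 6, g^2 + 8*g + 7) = g + 1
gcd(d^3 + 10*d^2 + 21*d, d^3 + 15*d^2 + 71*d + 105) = d^2 + 10*d + 21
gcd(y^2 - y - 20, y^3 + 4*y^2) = y + 4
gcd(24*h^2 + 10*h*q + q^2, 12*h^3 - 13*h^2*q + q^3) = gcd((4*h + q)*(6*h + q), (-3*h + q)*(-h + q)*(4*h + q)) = 4*h + q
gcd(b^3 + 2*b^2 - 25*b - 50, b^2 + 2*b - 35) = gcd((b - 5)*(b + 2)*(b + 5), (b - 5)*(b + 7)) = b - 5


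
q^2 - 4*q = q*(q - 4)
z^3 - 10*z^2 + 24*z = z*(z - 6)*(z - 4)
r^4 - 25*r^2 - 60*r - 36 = (r - 6)*(r + 1)*(r + 2)*(r + 3)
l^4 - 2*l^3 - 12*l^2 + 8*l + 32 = (l - 4)*(l - 2)*(l + 2)^2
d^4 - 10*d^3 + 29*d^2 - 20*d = d*(d - 5)*(d - 4)*(d - 1)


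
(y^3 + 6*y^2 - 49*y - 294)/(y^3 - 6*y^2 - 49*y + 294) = (y + 6)/(y - 6)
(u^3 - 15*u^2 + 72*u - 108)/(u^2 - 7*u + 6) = (u^2 - 9*u + 18)/(u - 1)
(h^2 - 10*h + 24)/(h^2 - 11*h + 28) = (h - 6)/(h - 7)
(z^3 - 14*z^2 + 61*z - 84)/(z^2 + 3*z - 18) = (z^2 - 11*z + 28)/(z + 6)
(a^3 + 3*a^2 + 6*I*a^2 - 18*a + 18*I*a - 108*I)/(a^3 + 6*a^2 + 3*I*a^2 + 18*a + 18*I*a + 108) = (a - 3)/(a - 3*I)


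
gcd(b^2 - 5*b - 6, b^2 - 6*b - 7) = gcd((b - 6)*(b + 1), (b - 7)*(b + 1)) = b + 1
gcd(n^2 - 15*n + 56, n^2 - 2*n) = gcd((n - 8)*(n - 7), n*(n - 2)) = 1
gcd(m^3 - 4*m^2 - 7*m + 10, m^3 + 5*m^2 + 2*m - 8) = m^2 + m - 2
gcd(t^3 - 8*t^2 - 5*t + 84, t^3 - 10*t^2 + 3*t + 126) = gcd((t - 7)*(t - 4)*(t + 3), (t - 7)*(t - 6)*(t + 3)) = t^2 - 4*t - 21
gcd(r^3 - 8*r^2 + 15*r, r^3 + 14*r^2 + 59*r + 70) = 1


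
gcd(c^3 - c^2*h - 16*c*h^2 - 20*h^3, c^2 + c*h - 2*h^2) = c + 2*h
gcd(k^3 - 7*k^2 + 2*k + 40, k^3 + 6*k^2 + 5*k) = 1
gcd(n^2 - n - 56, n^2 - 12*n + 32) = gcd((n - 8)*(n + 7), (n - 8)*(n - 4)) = n - 8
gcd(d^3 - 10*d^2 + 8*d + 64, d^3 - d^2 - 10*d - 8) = d^2 - 2*d - 8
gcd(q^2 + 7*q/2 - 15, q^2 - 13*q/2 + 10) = q - 5/2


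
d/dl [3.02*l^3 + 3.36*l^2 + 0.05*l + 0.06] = 9.06*l^2 + 6.72*l + 0.05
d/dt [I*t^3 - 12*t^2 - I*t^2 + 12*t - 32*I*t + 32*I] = 3*I*t^2 - 24*t - 2*I*t + 12 - 32*I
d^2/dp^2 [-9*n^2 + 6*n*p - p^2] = -2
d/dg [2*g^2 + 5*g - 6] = 4*g + 5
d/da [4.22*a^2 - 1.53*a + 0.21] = 8.44*a - 1.53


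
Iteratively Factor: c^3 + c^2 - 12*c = (c + 4)*(c^2 - 3*c) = (c - 3)*(c + 4)*(c)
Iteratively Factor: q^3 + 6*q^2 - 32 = (q + 4)*(q^2 + 2*q - 8) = (q + 4)^2*(q - 2)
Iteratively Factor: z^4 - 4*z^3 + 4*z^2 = (z)*(z^3 - 4*z^2 + 4*z) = z*(z - 2)*(z^2 - 2*z) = z*(z - 2)^2*(z)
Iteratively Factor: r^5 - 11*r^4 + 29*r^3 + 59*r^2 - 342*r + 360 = (r - 2)*(r^4 - 9*r^3 + 11*r^2 + 81*r - 180) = (r - 2)*(r + 3)*(r^3 - 12*r^2 + 47*r - 60) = (r - 5)*(r - 2)*(r + 3)*(r^2 - 7*r + 12) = (r - 5)*(r - 4)*(r - 2)*(r + 3)*(r - 3)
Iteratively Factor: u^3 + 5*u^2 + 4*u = (u + 1)*(u^2 + 4*u) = u*(u + 1)*(u + 4)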